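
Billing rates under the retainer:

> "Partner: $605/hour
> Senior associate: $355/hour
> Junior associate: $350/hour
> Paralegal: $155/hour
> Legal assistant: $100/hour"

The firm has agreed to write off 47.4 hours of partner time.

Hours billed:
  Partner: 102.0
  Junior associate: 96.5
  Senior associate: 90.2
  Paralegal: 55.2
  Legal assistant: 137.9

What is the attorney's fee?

$121,175.00

Partner: 102.0 × $605 = $61,710.00
Senior associate: 90.2 × $355 = $32,021.00
Junior associate: 96.5 × $350 = $33,775.00
Paralegal: 55.2 × $155 = $8,556.00
Legal assistant: 137.9 × $100 = $13,790.00
Subtotal: $149,852.00
Write-off: 47.4 × $605 = $28,677.00
Total: $149,852.00 − $28,677.00 = $121,175.00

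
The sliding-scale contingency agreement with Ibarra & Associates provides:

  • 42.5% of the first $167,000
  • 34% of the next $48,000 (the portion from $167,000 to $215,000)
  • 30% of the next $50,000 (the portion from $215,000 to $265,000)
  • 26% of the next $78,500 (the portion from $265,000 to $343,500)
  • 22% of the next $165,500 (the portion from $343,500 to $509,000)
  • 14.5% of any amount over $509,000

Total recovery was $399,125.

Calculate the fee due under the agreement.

$134,942.50

First $167,000 at 42.5% = $70,975.00
Next $48,000 at 34% = $16,320.00
Next $50,000 at 30% = $15,000.00
Next $78,500 at 26% = $20,410.00
Remaining $55,625 at 22% = $12,237.50
Fee: $70,975.00 + $16,320.00 + $15,000.00 + $20,410.00 + $12,237.50 = $134,942.50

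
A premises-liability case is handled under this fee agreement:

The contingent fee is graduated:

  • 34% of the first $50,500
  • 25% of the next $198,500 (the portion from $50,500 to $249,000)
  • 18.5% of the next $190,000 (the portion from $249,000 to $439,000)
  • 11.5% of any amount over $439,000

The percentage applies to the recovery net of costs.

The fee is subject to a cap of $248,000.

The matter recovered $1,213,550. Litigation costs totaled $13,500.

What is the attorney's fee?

Fee base (net of costs): $1,213,550 − $13,500 = $1,200,050
First $50,500 at 34% = $17,170.00
Next $198,500 at 25% = $49,625.00
Next $190,000 at 18.5% = $35,150.00
Remaining $761,050 at 11.5% = $87,520.75
Fee: $17,170.00 + $49,625.00 + $35,150.00 + $87,520.75 = $189,465.75
$189,465.75 is under the $248,000 cap.

$189,465.75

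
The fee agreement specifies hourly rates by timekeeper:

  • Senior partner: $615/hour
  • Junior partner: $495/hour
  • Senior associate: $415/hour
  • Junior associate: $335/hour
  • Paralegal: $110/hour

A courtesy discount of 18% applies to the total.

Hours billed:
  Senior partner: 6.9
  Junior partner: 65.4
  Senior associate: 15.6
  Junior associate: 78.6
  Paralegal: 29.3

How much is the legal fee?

$59,568.49

Senior partner: 6.9 × $615 = $4,243.50
Junior partner: 65.4 × $495 = $32,373.00
Senior associate: 15.6 × $415 = $6,474.00
Junior associate: 78.6 × $335 = $26,331.00
Paralegal: 29.3 × $110 = $3,223.00
Subtotal: $72,644.50
Less 18% discount: −$13,076.01
Total: $72,644.50 − $13,076.01 = $59,568.49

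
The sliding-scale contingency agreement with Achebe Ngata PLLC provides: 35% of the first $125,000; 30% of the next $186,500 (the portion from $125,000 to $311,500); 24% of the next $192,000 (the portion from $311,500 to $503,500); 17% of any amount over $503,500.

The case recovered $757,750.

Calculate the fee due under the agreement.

$189,002.50

First $125,000 at 35% = $43,750.00
Next $186,500 at 30% = $55,950.00
Next $192,000 at 24% = $46,080.00
Remaining $254,250 at 17% = $43,222.50
Fee: $43,750.00 + $55,950.00 + $46,080.00 + $43,222.50 = $189,002.50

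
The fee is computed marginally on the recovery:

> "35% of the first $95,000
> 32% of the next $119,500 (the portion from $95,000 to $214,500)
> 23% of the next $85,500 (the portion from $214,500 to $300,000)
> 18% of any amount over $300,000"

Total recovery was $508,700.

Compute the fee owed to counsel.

First $95,000 at 35% = $33,250.00
Next $119,500 at 32% = $38,240.00
Next $85,500 at 23% = $19,665.00
Remaining $208,700 at 18% = $37,566.00
Fee: $33,250.00 + $38,240.00 + $19,665.00 + $37,566.00 = $128,721.00

$128,721.00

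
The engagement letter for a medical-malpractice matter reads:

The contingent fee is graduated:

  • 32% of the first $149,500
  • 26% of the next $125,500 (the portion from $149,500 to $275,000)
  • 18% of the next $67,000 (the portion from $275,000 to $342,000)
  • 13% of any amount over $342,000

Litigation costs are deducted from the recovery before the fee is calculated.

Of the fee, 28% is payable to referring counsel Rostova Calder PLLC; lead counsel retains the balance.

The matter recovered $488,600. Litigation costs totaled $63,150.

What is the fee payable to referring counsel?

Fee base (net of costs): $488,600 − $63,150 = $425,450
First $149,500 at 32% = $47,840.00
Next $125,500 at 26% = $32,630.00
Next $67,000 at 18% = $12,060.00
Remaining $83,450 at 13% = $10,848.50
Fee: $47,840.00 + $32,630.00 + $12,060.00 + $10,848.50 = $103,378.50
Referral share: 28% of $103,378.50 = $28,945.98; lead counsel retains $103,378.50 − $28,945.98 = $74,432.52.

$28,945.98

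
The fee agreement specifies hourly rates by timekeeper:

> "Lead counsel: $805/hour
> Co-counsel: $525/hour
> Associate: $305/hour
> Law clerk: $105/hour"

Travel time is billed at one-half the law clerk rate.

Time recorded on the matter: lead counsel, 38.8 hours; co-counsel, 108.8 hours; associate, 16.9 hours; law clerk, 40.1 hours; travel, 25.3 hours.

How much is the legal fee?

$99,047.25

Lead counsel: 38.8 × $805 = $31,234.00
Co-counsel: 108.8 × $525 = $57,120.00
Associate: 16.9 × $305 = $5,154.50
Law clerk: 40.1 × $105 = $4,210.50
Subtotal: $31,234.00 + $57,120.00 + $5,154.50 + $4,210.50 = $97,719.00
Travel: 25.3 × ($105 ÷ 2) = 25.3 × $52.50 = $1,328.25
Total: $97,719.00 + $1,328.25 = $99,047.25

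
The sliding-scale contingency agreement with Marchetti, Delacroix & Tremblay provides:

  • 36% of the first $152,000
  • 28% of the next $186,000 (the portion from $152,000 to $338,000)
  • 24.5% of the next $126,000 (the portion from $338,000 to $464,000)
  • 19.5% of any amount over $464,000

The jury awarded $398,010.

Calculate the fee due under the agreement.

$121,502.45

First $152,000 at 36% = $54,720.00
Next $186,000 at 28% = $52,080.00
Remaining $60,010 at 24.5% = $14,702.45
Fee: $54,720.00 + $52,080.00 + $14,702.45 = $121,502.45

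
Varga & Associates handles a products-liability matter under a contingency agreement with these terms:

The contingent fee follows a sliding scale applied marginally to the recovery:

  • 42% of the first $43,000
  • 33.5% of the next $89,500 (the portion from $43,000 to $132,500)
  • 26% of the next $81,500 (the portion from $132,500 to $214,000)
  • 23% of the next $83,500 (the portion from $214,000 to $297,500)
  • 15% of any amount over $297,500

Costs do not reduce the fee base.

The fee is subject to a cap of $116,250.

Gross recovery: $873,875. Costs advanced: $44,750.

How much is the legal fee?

$116,250.00

Fee base is the gross recovery, $873,875; costs are reimbursed separately.
First $43,000 at 42% = $18,060.00
Next $89,500 at 33.5% = $29,982.50
Next $81,500 at 26% = $21,190.00
Next $83,500 at 23% = $19,205.00
Remaining $576,375 at 15% = $86,456.25
Fee: $18,060.00 + $29,982.50 + $21,190.00 + $19,205.00 + $86,456.25 = $174,893.75
$174,893.75 exceeds the $116,250 cap, so the fee is capped at $116,250.00.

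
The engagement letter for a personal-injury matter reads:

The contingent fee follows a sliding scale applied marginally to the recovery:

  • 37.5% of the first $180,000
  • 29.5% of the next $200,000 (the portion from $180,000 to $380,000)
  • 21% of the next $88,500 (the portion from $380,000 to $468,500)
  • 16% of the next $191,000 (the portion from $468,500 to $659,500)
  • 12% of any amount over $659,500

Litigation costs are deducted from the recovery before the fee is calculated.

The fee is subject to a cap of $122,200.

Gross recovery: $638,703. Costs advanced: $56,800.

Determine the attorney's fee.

Fee base (net of costs): $638,703 − $56,800 = $581,903
First $180,000 at 37.5% = $67,500.00
Next $200,000 at 29.5% = $59,000.00
Next $88,500 at 21% = $18,585.00
Remaining $113,403 at 16% = $18,144.48
Fee: $67,500.00 + $59,000.00 + $18,585.00 + $18,144.48 = $163,229.48
$163,229.48 exceeds the $122,200 cap, so the fee is capped at $122,200.00.

$122,200.00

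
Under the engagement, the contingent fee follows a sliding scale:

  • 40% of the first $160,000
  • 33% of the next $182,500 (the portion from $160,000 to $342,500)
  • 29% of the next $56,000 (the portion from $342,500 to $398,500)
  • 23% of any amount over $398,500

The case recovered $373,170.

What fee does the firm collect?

$133,119.30

First $160,000 at 40% = $64,000.00
Next $182,500 at 33% = $60,225.00
Remaining $30,670 at 29% = $8,894.30
Fee: $64,000.00 + $60,225.00 + $8,894.30 = $133,119.30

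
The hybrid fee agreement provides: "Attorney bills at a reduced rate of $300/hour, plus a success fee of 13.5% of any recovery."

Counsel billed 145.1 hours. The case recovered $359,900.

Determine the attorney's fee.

$92,116.50

Hourly: 145.1 × $300 = $43,530.00
Success fee: 13.5% of $359,900 = $48,586.50
Total: $43,530.00 + $48,586.50 = $92,116.50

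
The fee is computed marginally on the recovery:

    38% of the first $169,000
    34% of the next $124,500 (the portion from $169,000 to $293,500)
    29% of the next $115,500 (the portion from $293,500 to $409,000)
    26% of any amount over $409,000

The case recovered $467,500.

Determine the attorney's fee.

$155,255.00

First $169,000 at 38% = $64,220.00
Next $124,500 at 34% = $42,330.00
Next $115,500 at 29% = $33,495.00
Remaining $58,500 at 26% = $15,210.00
Fee: $64,220.00 + $42,330.00 + $33,495.00 + $15,210.00 = $155,255.00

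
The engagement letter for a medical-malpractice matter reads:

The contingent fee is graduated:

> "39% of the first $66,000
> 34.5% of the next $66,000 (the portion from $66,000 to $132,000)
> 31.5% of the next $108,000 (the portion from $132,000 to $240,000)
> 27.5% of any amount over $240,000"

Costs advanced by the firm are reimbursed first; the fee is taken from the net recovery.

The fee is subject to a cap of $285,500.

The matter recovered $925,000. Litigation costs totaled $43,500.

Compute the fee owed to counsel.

Fee base (net of costs): $925,000 − $43,500 = $881,500
First $66,000 at 39% = $25,740.00
Next $66,000 at 34.5% = $22,770.00
Next $108,000 at 31.5% = $34,020.00
Remaining $641,500 at 27.5% = $176,412.50
Fee: $25,740.00 + $22,770.00 + $34,020.00 + $176,412.50 = $258,942.50
$258,942.50 is under the $285,500 cap.

$258,942.50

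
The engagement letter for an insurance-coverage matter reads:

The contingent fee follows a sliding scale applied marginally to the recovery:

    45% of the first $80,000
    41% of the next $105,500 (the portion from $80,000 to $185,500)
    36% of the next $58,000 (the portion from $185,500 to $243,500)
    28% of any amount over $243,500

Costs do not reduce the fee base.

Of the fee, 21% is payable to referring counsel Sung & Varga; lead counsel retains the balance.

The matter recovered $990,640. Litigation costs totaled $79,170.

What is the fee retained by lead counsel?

$244,374.02

Fee base is the gross recovery, $990,640; costs are reimbursed separately.
First $80,000 at 45% = $36,000.00
Next $105,500 at 41% = $43,255.00
Next $58,000 at 36% = $20,880.00
Remaining $747,140 at 28% = $209,199.20
Fee: $36,000.00 + $43,255.00 + $20,880.00 + $209,199.20 = $309,334.20
Referral share: 21% of $309,334.20 = $64,960.18; lead counsel retains $309,334.20 − $64,960.18 = $244,374.02.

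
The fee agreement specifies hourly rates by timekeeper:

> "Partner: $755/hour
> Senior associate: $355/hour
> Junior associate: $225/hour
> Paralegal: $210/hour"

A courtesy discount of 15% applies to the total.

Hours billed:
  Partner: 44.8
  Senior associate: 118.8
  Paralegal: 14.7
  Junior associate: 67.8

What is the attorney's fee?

$80,189.00

Partner: 44.8 × $755 = $33,824.00
Senior associate: 118.8 × $355 = $42,174.00
Junior associate: 67.8 × $225 = $15,255.00
Paralegal: 14.7 × $210 = $3,087.00
Subtotal: $94,340.00
Less 15% discount: −$14,151.00
Total: $94,340.00 − $14,151.00 = $80,189.00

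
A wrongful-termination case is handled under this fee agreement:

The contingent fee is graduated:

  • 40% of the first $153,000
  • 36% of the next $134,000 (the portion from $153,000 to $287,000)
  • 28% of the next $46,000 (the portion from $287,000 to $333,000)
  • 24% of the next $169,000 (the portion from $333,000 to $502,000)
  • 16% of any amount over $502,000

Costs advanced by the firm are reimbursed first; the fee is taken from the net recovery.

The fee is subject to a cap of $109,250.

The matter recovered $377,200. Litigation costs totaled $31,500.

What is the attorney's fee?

Fee base (net of costs): $377,200 − $31,500 = $345,700
First $153,000 at 40% = $61,200.00
Next $134,000 at 36% = $48,240.00
Next $46,000 at 28% = $12,880.00
Remaining $12,700 at 24% = $3,048.00
Fee: $61,200.00 + $48,240.00 + $12,880.00 + $3,048.00 = $125,368.00
$125,368.00 exceeds the $109,250 cap, so the fee is capped at $109,250.00.

$109,250.00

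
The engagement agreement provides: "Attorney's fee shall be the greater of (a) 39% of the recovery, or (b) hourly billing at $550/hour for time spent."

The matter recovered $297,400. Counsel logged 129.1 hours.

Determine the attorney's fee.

(a) 39% of $297,400 = $115,986.00
(b) 129.1 × $550 = $71,005.00
The greater is (a): $115,986.00.

$115,986.00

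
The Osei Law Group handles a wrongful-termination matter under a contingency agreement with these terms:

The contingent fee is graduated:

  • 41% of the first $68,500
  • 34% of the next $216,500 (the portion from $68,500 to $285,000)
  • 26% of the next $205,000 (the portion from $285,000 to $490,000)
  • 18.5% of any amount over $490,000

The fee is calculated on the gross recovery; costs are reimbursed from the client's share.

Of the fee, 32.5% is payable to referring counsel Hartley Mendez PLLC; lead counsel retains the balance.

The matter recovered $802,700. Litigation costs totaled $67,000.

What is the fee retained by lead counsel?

$143,670.04

Fee base is the gross recovery, $802,700; costs are reimbursed separately.
First $68,500 at 41% = $28,085.00
Next $216,500 at 34% = $73,610.00
Next $205,000 at 26% = $53,300.00
Remaining $312,700 at 18.5% = $57,849.50
Fee: $28,085.00 + $73,610.00 + $53,300.00 + $57,849.50 = $212,844.50
Referral share: 32.5% of $212,844.50 = $69,174.46; lead counsel retains $212,844.50 − $69,174.46 = $143,670.04.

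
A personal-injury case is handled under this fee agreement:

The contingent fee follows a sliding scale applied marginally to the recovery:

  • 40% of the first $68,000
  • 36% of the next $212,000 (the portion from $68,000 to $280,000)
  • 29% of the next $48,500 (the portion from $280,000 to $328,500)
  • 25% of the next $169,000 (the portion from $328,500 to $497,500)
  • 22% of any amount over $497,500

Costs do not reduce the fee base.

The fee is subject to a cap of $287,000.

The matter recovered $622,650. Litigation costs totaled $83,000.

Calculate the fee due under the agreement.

$187,368.00

Fee base is the gross recovery, $622,650; costs are reimbursed separately.
First $68,000 at 40% = $27,200.00
Next $212,000 at 36% = $76,320.00
Next $48,500 at 29% = $14,065.00
Next $169,000 at 25% = $42,250.00
Remaining $125,150 at 22% = $27,533.00
Fee: $27,200.00 + $76,320.00 + $14,065.00 + $42,250.00 + $27,533.00 = $187,368.00
$187,368.00 is under the $287,000 cap.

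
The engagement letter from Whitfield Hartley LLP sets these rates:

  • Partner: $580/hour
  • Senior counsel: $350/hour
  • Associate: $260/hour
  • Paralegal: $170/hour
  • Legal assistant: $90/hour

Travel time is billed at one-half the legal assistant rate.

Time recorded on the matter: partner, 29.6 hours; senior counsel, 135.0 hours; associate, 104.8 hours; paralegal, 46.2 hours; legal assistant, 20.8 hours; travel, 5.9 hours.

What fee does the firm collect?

Partner: 29.6 × $580 = $17,168.00
Senior counsel: 135.0 × $350 = $47,250.00
Associate: 104.8 × $260 = $27,248.00
Paralegal: 46.2 × $170 = $7,854.00
Legal assistant: 20.8 × $90 = $1,872.00
Subtotal: $17,168.00 + $47,250.00 + $27,248.00 + $7,854.00 + $1,872.00 = $101,392.00
Travel: 5.9 × ($90 ÷ 2) = 5.9 × $45.00 = $265.50
Total: $101,392.00 + $265.50 = $101,657.50

$101,657.50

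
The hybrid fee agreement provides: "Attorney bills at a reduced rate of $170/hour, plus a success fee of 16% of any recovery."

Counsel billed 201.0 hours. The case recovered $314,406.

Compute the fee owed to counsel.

Hourly: 201.0 × $170 = $34,170.00
Success fee: 16% of $314,406 = $50,304.96
Total: $34,170.00 + $50,304.96 = $84,474.96

$84,474.96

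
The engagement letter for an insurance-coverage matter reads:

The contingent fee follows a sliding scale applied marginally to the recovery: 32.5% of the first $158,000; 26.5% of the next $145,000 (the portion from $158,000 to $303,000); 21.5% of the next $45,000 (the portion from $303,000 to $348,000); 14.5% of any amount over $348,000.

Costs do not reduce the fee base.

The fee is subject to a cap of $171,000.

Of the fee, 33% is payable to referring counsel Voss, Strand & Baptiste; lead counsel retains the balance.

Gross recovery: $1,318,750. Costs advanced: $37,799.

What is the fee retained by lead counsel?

$114,570.00

Fee base is the gross recovery, $1,318,750; costs are reimbursed separately.
First $158,000 at 32.5% = $51,350.00
Next $145,000 at 26.5% = $38,425.00
Next $45,000 at 21.5% = $9,675.00
Remaining $970,750 at 14.5% = $140,758.75
Fee: $51,350.00 + $38,425.00 + $9,675.00 + $140,758.75 = $240,208.75
$240,208.75 exceeds the $171,000 cap, so the fee is capped at $171,000.00.
Referral share: 33% of $171,000.00 = $56,430.00; lead counsel retains $171,000.00 − $56,430.00 = $114,570.00.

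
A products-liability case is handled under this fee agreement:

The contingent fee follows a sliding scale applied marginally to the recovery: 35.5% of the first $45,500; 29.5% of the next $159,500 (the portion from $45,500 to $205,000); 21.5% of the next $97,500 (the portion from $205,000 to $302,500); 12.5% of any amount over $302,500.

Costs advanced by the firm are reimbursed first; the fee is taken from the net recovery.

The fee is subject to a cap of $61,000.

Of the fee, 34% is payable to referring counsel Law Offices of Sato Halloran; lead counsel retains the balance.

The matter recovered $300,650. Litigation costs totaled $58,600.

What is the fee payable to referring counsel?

$20,740.00

Fee base (net of costs): $300,650 − $58,600 = $242,050
First $45,500 at 35.5% = $16,152.50
Next $159,500 at 29.5% = $47,052.50
Remaining $37,050 at 21.5% = $7,965.75
Fee: $16,152.50 + $47,052.50 + $7,965.75 = $71,170.75
$71,170.75 exceeds the $61,000 cap, so the fee is capped at $61,000.00.
Referral share: 34% of $61,000.00 = $20,740.00; lead counsel retains $61,000.00 − $20,740.00 = $40,260.00.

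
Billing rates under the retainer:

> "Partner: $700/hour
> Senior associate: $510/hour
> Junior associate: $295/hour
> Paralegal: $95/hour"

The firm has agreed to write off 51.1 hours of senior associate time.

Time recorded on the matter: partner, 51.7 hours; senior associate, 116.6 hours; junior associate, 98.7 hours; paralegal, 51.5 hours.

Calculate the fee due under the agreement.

$103,604.00

Partner: 51.7 × $700 = $36,190.00
Senior associate: 116.6 × $510 = $59,466.00
Junior associate: 98.7 × $295 = $29,116.50
Paralegal: 51.5 × $95 = $4,892.50
Subtotal: $129,665.00
Write-off: 51.1 × $510 = $26,061.00
Total: $129,665.00 − $26,061.00 = $103,604.00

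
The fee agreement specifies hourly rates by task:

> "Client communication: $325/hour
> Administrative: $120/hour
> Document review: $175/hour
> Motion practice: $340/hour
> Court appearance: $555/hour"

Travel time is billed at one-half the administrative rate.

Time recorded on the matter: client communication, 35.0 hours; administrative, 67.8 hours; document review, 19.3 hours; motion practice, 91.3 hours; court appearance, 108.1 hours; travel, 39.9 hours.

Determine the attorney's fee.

Client communication: 35.0 × $325 = $11,375.00
Administrative: 67.8 × $120 = $8,136.00
Document review: 19.3 × $175 = $3,377.50
Motion practice: 91.3 × $340 = $31,042.00
Court appearance: 108.1 × $555 = $59,995.50
Subtotal: $11,375.00 + $8,136.00 + $3,377.50 + $31,042.00 + $59,995.50 = $113,926.00
Travel: 39.9 × ($120 ÷ 2) = 39.9 × $60.00 = $2,394.00
Total: $113,926.00 + $2,394.00 = $116,320.00

$116,320.00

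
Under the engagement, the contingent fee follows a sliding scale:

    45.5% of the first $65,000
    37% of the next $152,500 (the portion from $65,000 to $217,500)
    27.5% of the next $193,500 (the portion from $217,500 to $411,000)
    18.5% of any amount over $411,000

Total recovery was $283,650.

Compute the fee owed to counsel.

$104,191.25

First $65,000 at 45.5% = $29,575.00
Next $152,500 at 37% = $56,425.00
Remaining $66,150 at 27.5% = $18,191.25
Fee: $29,575.00 + $56,425.00 + $18,191.25 = $104,191.25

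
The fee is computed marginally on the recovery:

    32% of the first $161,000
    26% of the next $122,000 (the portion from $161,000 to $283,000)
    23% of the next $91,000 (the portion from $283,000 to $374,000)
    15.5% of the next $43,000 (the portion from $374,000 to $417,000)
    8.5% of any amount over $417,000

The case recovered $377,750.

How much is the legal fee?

$104,751.25

First $161,000 at 32% = $51,520.00
Next $122,000 at 26% = $31,720.00
Next $91,000 at 23% = $20,930.00
Remaining $3,750 at 15.5% = $581.25
Fee: $51,520.00 + $31,720.00 + $20,930.00 + $581.25 = $104,751.25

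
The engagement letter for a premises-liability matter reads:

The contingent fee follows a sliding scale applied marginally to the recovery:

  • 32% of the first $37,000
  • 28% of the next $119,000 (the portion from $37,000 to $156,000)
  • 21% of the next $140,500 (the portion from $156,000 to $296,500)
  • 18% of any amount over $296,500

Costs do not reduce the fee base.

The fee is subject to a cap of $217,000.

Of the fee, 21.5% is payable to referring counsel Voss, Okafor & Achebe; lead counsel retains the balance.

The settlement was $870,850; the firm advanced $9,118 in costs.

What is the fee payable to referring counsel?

Fee base is the gross recovery, $870,850; costs are reimbursed separately.
First $37,000 at 32% = $11,840.00
Next $119,000 at 28% = $33,320.00
Next $140,500 at 21% = $29,505.00
Remaining $574,350 at 18% = $103,383.00
Fee: $11,840.00 + $33,320.00 + $29,505.00 + $103,383.00 = $178,048.00
$178,048.00 is under the $217,000 cap.
Referral share: 21.5% of $178,048.00 = $38,280.32; lead counsel retains $178,048.00 − $38,280.32 = $139,767.68.

$38,280.32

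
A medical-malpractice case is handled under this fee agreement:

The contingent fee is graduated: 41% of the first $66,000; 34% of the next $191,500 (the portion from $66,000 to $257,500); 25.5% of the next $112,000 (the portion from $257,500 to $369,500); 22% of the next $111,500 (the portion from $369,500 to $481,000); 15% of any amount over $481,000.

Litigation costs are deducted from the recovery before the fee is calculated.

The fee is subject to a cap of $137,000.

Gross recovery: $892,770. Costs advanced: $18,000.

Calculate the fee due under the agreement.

$137,000.00

Fee base (net of costs): $892,770 − $18,000 = $874,770
First $66,000 at 41% = $27,060.00
Next $191,500 at 34% = $65,110.00
Next $112,000 at 25.5% = $28,560.00
Next $111,500 at 22% = $24,530.00
Remaining $393,770 at 15% = $59,065.50
Fee: $27,060.00 + $65,110.00 + $28,560.00 + $24,530.00 + $59,065.50 = $204,325.50
$204,325.50 exceeds the $137,000 cap, so the fee is capped at $137,000.00.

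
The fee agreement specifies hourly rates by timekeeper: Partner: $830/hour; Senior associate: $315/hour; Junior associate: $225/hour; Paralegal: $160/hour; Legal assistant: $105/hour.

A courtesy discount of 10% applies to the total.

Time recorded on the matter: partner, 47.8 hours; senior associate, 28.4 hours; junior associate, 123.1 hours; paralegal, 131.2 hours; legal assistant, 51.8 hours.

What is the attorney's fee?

$92,473.65

Partner: 47.8 × $830 = $39,674.00
Senior associate: 28.4 × $315 = $8,946.00
Junior associate: 123.1 × $225 = $27,697.50
Paralegal: 131.2 × $160 = $20,992.00
Legal assistant: 51.8 × $105 = $5,439.00
Subtotal: $102,748.50
Less 10% discount: −$10,274.85
Total: $102,748.50 − $10,274.85 = $92,473.65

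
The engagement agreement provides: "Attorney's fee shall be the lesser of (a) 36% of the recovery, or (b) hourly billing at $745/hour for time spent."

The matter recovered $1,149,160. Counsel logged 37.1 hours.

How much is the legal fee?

$27,639.50

(a) 36% of $1,149,160 = $413,697.60
(b) 37.1 × $745 = $27,639.50
The lesser is (b): $27,639.50.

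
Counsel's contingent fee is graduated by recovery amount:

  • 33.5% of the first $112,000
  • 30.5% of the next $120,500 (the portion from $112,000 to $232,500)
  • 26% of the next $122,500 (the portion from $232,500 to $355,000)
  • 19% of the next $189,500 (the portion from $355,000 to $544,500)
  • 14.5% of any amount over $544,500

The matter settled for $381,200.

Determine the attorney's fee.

$111,100.50

First $112,000 at 33.5% = $37,520.00
Next $120,500 at 30.5% = $36,752.50
Next $122,500 at 26% = $31,850.00
Remaining $26,200 at 19% = $4,978.00
Fee: $37,520.00 + $36,752.50 + $31,850.00 + $4,978.00 = $111,100.50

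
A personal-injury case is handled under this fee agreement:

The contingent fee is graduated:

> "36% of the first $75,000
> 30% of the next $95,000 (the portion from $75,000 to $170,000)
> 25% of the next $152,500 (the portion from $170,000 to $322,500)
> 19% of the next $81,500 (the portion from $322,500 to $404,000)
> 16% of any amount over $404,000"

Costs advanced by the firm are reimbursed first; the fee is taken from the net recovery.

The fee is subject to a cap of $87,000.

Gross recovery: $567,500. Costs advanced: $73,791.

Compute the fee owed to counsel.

Fee base (net of costs): $567,500 − $73,791 = $493,709
First $75,000 at 36% = $27,000.00
Next $95,000 at 30% = $28,500.00
Next $152,500 at 25% = $38,125.00
Next $81,500 at 19% = $15,485.00
Remaining $89,709 at 16% = $14,353.44
Fee: $27,000.00 + $28,500.00 + $38,125.00 + $15,485.00 + $14,353.44 = $123,463.44
$123,463.44 exceeds the $87,000 cap, so the fee is capped at $87,000.00.

$87,000.00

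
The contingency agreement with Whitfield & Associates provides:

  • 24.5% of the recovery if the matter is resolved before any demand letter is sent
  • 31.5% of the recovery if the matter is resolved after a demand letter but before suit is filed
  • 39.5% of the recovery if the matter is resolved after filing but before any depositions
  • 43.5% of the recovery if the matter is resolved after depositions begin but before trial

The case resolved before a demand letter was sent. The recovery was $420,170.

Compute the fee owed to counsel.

$102,941.65

The matter resolved before a demand letter was sent, so the 24.5% rate applies.
$420,170 × 24.5% = $102,941.65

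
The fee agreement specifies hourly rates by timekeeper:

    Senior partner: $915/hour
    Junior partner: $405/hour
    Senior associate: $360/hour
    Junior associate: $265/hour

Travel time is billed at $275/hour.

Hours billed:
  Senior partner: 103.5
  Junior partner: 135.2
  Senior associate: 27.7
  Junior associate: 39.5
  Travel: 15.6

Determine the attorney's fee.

$174,188.00

Senior partner: 103.5 × $915 = $94,702.50
Junior partner: 135.2 × $405 = $54,756.00
Senior associate: 27.7 × $360 = $9,972.00
Junior associate: 39.5 × $265 = $10,467.50
Subtotal: $94,702.50 + $54,756.00 + $9,972.00 + $10,467.50 = $169,898.00
Travel: 15.6 × $275 = $4,290.00
Total: $169,898.00 + $4,290.00 = $174,188.00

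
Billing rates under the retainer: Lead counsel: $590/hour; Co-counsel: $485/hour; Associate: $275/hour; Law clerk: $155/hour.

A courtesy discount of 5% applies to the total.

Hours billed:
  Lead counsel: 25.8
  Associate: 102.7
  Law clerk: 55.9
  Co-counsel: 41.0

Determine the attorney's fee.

$68,413.30

Lead counsel: 25.8 × $590 = $15,222.00
Co-counsel: 41.0 × $485 = $19,885.00
Associate: 102.7 × $275 = $28,242.50
Law clerk: 55.9 × $155 = $8,664.50
Subtotal: $72,014.00
Less 5% discount: −$3,600.70
Total: $72,014.00 − $3,600.70 = $68,413.30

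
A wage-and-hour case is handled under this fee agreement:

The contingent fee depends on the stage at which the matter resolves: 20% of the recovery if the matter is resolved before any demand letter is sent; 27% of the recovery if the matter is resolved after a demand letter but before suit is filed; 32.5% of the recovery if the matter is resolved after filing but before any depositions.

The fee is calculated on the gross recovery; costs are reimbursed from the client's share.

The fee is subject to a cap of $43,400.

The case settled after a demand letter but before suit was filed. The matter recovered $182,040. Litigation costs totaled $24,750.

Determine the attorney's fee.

$43,400.00

Fee base is the gross recovery, $182,040; costs are reimbursed separately.
The matter settled after a demand letter but before suit was filed, so the 27% rate applies.
$182,040 × 27% = $49,150.80
$49,150.80 exceeds the $43,400 cap, so the fee is capped at $43,400.00.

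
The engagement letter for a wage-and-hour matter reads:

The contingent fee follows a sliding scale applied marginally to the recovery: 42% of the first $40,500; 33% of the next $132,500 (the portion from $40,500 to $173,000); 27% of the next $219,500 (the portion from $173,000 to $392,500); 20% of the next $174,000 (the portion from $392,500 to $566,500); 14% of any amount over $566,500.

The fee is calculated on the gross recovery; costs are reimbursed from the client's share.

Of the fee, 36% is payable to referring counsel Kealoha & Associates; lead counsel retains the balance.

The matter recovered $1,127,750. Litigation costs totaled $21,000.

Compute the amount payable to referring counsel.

Fee base is the gross recovery, $1,127,750; costs are reimbursed separately.
First $40,500 at 42% = $17,010.00
Next $132,500 at 33% = $43,725.00
Next $219,500 at 27% = $59,265.00
Next $174,000 at 20% = $34,800.00
Remaining $561,250 at 14% = $78,575.00
Fee: $17,010.00 + $43,725.00 + $59,265.00 + $34,800.00 + $78,575.00 = $233,375.00
Referral share: 36% of $233,375.00 = $84,015.00; lead counsel retains $233,375.00 − $84,015.00 = $149,360.00.

$84,015.00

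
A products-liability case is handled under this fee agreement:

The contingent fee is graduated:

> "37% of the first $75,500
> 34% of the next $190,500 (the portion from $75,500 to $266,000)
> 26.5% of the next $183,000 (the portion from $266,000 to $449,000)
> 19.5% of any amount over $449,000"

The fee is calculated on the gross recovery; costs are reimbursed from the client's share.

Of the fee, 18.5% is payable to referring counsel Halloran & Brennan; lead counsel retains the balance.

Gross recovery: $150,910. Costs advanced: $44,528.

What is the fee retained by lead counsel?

$43,663.14

Fee base is the gross recovery, $150,910; costs are reimbursed separately.
First $75,500 at 37% = $27,935.00
Remaining $75,410 at 34% = $25,639.40
Fee: $27,935.00 + $25,639.40 = $53,574.40
Referral share: 18.5% of $53,574.40 = $9,911.26; lead counsel retains $53,574.40 − $9,911.26 = $43,663.14.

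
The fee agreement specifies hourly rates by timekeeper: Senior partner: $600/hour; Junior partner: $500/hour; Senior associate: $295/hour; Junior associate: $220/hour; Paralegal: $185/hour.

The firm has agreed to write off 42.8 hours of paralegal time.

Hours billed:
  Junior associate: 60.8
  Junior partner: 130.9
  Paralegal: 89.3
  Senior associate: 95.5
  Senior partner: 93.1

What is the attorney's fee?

Senior partner: 93.1 × $600 = $55,860.00
Junior partner: 130.9 × $500 = $65,450.00
Senior associate: 95.5 × $295 = $28,172.50
Junior associate: 60.8 × $220 = $13,376.00
Paralegal: 89.3 × $185 = $16,520.50
Subtotal: $179,379.00
Write-off: 42.8 × $185 = $7,918.00
Total: $179,379.00 − $7,918.00 = $171,461.00

$171,461.00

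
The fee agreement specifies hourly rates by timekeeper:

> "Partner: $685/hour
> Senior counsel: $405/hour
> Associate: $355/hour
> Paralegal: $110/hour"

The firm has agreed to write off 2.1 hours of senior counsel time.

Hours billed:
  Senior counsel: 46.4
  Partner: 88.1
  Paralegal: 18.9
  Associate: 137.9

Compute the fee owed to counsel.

$129,323.50

Partner: 88.1 × $685 = $60,348.50
Senior counsel: 46.4 × $405 = $18,792.00
Associate: 137.9 × $355 = $48,954.50
Paralegal: 18.9 × $110 = $2,079.00
Subtotal: $130,174.00
Write-off: 2.1 × $405 = $850.50
Total: $130,174.00 − $850.50 = $129,323.50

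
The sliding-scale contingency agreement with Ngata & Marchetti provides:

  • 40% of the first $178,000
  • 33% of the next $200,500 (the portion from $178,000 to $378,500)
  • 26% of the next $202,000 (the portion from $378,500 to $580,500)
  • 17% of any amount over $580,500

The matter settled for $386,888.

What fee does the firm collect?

First $178,000 at 40% = $71,200.00
Next $200,500 at 33% = $66,165.00
Remaining $8,388 at 26% = $2,180.88
Fee: $71,200.00 + $66,165.00 + $2,180.88 = $139,545.88

$139,545.88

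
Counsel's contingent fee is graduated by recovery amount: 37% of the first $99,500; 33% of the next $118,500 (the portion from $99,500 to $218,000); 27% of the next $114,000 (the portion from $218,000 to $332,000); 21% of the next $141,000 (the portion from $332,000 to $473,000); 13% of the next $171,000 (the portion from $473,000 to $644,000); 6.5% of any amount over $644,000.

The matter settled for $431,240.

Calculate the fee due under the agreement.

$127,540.40

First $99,500 at 37% = $36,815.00
Next $118,500 at 33% = $39,105.00
Next $114,000 at 27% = $30,780.00
Remaining $99,240 at 21% = $20,840.40
Fee: $36,815.00 + $39,105.00 + $30,780.00 + $20,840.40 = $127,540.40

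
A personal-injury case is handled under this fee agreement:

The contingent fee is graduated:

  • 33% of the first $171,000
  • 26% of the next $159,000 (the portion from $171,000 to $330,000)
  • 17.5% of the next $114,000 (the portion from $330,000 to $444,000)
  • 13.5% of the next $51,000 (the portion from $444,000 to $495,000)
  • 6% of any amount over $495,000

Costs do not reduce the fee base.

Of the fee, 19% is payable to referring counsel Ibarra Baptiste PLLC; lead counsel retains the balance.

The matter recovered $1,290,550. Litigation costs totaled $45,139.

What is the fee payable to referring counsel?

$32,744.22

Fee base is the gross recovery, $1,290,550; costs are reimbursed separately.
First $171,000 at 33% = $56,430.00
Next $159,000 at 26% = $41,340.00
Next $114,000 at 17.5% = $19,950.00
Next $51,000 at 13.5% = $6,885.00
Remaining $795,550 at 6% = $47,733.00
Fee: $56,430.00 + $41,340.00 + $19,950.00 + $6,885.00 + $47,733.00 = $172,338.00
Referral share: 19% of $172,338.00 = $32,744.22; lead counsel retains $172,338.00 − $32,744.22 = $139,593.78.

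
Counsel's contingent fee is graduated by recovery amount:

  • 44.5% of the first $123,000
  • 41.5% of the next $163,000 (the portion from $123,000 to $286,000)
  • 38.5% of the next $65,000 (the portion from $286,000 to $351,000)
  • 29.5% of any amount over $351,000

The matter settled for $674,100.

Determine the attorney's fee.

$242,719.50

First $123,000 at 44.5% = $54,735.00
Next $163,000 at 41.5% = $67,645.00
Next $65,000 at 38.5% = $25,025.00
Remaining $323,100 at 29.5% = $95,314.50
Fee: $54,735.00 + $67,645.00 + $25,025.00 + $95,314.50 = $242,719.50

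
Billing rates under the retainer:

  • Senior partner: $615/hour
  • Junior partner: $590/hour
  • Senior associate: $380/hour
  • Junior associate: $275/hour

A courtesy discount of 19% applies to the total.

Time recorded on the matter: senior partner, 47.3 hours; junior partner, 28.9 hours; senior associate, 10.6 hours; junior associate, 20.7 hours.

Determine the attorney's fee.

Senior partner: 47.3 × $615 = $29,089.50
Junior partner: 28.9 × $590 = $17,051.00
Senior associate: 10.6 × $380 = $4,028.00
Junior associate: 20.7 × $275 = $5,692.50
Subtotal: $55,861.00
Less 19% discount: −$10,613.59
Total: $55,861.00 − $10,613.59 = $45,247.41

$45,247.41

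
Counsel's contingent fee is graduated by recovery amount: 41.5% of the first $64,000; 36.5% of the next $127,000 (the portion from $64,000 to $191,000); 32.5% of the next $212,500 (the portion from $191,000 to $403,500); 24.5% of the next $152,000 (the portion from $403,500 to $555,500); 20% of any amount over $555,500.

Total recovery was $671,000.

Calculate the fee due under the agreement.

First $64,000 at 41.5% = $26,560.00
Next $127,000 at 36.5% = $46,355.00
Next $212,500 at 32.5% = $69,062.50
Next $152,000 at 24.5% = $37,240.00
Remaining $115,500 at 20% = $23,100.00
Fee: $26,560.00 + $46,355.00 + $69,062.50 + $37,240.00 + $23,100.00 = $202,317.50

$202,317.50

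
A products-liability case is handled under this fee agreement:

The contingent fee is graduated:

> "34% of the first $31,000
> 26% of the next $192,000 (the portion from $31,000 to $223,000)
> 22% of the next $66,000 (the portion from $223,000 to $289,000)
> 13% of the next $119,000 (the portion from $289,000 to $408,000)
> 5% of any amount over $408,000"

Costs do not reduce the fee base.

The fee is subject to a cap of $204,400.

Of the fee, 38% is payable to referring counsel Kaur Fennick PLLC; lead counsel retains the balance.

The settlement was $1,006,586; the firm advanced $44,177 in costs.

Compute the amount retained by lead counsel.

Fee base is the gross recovery, $1,006,586; costs are reimbursed separately.
First $31,000 at 34% = $10,540.00
Next $192,000 at 26% = $49,920.00
Next $66,000 at 22% = $14,520.00
Next $119,000 at 13% = $15,470.00
Remaining $598,586 at 5% = $29,929.30
Fee: $10,540.00 + $49,920.00 + $14,520.00 + $15,470.00 + $29,929.30 = $120,379.30
$120,379.30 is under the $204,400 cap.
Referral share: 38% of $120,379.30 = $45,744.13; lead counsel retains $120,379.30 − $45,744.13 = $74,635.17.

$74,635.17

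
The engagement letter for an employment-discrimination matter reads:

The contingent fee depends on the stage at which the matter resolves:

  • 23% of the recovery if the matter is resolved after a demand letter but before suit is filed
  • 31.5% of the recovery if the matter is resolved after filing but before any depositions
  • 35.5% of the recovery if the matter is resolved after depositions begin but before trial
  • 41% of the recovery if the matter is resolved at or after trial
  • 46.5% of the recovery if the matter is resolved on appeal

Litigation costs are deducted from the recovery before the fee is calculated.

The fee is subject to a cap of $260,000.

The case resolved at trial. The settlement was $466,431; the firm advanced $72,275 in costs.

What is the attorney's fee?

Fee base (net of costs): $466,431 − $72,275 = $394,156
The matter resolved at trial, so the 41% rate applies.
$394,156 × 41% = $161,603.96
$161,603.96 is under the $260,000 cap.

$161,603.96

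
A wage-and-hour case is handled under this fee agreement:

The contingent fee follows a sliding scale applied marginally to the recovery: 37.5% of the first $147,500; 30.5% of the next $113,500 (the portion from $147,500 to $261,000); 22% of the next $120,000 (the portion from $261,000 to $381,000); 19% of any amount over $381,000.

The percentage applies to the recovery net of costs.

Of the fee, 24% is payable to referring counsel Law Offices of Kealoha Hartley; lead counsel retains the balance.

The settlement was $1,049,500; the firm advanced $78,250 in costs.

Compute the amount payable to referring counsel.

Fee base (net of costs): $1,049,500 − $78,250 = $971,250
First $147,500 at 37.5% = $55,312.50
Next $113,500 at 30.5% = $34,617.50
Next $120,000 at 22% = $26,400.00
Remaining $590,250 at 19% = $112,147.50
Fee: $55,312.50 + $34,617.50 + $26,400.00 + $112,147.50 = $228,477.50
Referral share: 24% of $228,477.50 = $54,834.60; lead counsel retains $228,477.50 − $54,834.60 = $173,642.90.

$54,834.60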